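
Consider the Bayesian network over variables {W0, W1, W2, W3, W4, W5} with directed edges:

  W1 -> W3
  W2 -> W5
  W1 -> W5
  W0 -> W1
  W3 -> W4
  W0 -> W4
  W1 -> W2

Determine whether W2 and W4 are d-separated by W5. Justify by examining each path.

We examine all 4 paths between W2 and W4:
  1. W2 ← W1 ← W0 → W4 — W1:chain[open]; W0:fork[open] ⇒ active
  2. W2 ← W1 → W3 → W4 — W1:fork[open]; W3:chain[open] ⇒ active
  3. W2 → W5 ← W1 ← W0 → W4 — W5:collider[open]; W1:chain[open]; W0:fork[open] ⇒ active
  4. W2 → W5 ← W1 → W3 → W4 — W5:collider[open]; W1:fork[open]; W3:chain[open] ⇒ active
At least one path is unblocked, so d-separation fails.

No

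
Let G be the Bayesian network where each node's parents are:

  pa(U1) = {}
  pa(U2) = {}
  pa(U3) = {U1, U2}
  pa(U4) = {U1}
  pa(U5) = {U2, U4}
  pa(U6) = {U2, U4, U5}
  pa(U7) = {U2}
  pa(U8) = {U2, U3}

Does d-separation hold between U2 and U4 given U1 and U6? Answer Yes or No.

Enumerating the 6 paths from U2 to U4 and testing each for blocking by {U1, U6}:
Path 1: U2 → U6 ← U5 ← U4
  U6 is a collider and U6 is conditioned on, which opens it; U5 is a chain and U5 is not conditioned on — no node blocks this path, so it is active.
Path 2: U2 → U6 ← U4
  U6 is a collider and U6 is conditioned on, which opens it — no node blocks this path, so it is active.
Path 3: U2 → U3 ← U1 → U4
  U3 is a collider here and neither U3 nor any of its descendants is conditioned on, so the collider stays closed — the path is blocked at U3.
Path 4: U2 → U5 → U6 ← U4
  U5 is a chain and U5 is not conditioned on; U6 is a collider and U6 is conditioned on, which opens it — no node blocks this path, so it is active.
Path 5: U2 → U5 ← U4
  U5 is a collider and its descendant U6 is conditioned on, which opens it — no node blocks this path, so it is active.
Path 6: U2 → U8 ← U3 ← U1 → U4
  U8 is a collider here and neither U8 nor any of its descendants is conditioned on, so the collider stays closed — the path is blocked at U8.
Because an active path exists, U2 and U4 are not d-separated.

No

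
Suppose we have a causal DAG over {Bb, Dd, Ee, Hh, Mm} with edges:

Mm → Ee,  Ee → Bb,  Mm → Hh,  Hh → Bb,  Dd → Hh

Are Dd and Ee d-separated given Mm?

Yes — Dd and Ee are d-separated given {Mm}.

There are 2 undirected paths between Dd and Ee; checking each against the conditioning set {Mm}:
Path 1: Dd → Hh ← Mm → Ee
  Hh is a collider here and neither Hh nor any of its descendants is conditioned on, so the collider stays closed — the path is blocked at Hh.
Path 2: Dd → Hh → Bb ← Ee
  Bb is a collider here and neither Bb nor any of its descendants is conditioned on, so the collider stays closed — the path is blocked at Bb.
Every path is blocked, so Dd and Ee are d-separated given {Mm}.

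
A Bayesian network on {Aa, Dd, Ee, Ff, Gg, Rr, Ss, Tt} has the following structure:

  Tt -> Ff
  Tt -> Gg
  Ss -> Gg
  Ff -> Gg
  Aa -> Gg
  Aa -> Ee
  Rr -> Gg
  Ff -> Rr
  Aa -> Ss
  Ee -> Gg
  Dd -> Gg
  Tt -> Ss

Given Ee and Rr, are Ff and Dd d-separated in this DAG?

Yes

6 paths connect Ff and Dd; each must be blocked for d-separation to hold:
Path 1: Ff → Gg ← Dd
  Gg is a collider here and neither Gg nor any of its descendants is conditioned on, so the collider stays closed — the path is blocked at Gg.
Path 2: Ff → Rr → Gg ← Dd
  Rr is a chain here and Rr is conditioned on, so the path is blocked at Rr.
Path 3: Ff ← Tt → Gg ← Dd
  Gg is a collider here and neither Gg nor any of its descendants is conditioned on, so the collider stays closed — the path is blocked at Gg.
Path 4: Ff ← Tt → Ss → Gg ← Dd
  Gg is a collider here and neither Gg nor any of its descendants is conditioned on, so the collider stays closed — the path is blocked at Gg.
Path 5: Ff ← Tt → Ss ← Aa → Gg ← Dd
  Ss is a collider here and neither Ss nor any of its descendants is conditioned on, so the collider stays closed — the path is blocked at Ss.
Path 6: Ff ← Tt → Ss ← Aa → Ee → Gg ← Dd
  Ss is a collider here and neither Ss nor any of its descendants is conditioned on, so the collider stays closed — the path is blocked at Ss.
Since every path is blocked, d-separation holds.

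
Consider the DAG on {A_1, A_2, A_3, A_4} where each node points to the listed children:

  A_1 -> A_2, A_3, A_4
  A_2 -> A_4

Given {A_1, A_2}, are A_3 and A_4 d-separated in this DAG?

Yes

There are 2 undirected paths between A_3 and A_4; checking each against the conditioning set {A_1, A_2}:
Path 1: A_3 ← A_1 → A_2 → A_4
  A_1 is a fork here and A_1 is conditioned on, so the path is blocked at A_1.
Path 2: A_3 ← A_1 → A_4
  A_1 is a fork here and A_1 is conditioned on, so the path is blocked at A_1.
All paths are blocked; A_3 ⊥ A_4 | {A_1, A_2} holds.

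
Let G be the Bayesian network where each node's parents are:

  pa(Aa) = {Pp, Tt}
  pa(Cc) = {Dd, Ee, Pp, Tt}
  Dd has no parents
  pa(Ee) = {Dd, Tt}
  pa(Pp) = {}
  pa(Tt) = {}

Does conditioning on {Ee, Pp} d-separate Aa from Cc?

We examine all 4 paths between Aa and Cc:
  1. Aa ← Tt → Ee ← Dd → Cc — Tt:fork[open]; Ee:collider[open]; Dd:fork[open] ⇒ active
  2. Aa ← Tt → Ee → Cc — Tt:fork[open]; Ee:chain[blocks] ⇒ blocked
  3. Aa ← Tt → Cc — Tt:fork[open] ⇒ active
  4. Aa ← Pp → Cc — Pp:fork[blocks] ⇒ blocked
Since the path Aa ← Tt → Ee ← Dd → Cc is active, Aa and Cc are not d-separated given {Ee, Pp}.

No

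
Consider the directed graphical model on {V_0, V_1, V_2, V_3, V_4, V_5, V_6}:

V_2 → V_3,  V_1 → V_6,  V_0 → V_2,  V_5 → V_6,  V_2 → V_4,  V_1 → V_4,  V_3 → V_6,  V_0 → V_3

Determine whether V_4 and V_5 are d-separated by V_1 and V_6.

There are 3 undirected paths between V_4 and V_5; checking each against the conditioning set {V_1, V_6}:
Path 1: V_4 ← V_2 ← V_0 → V_3 → V_6 ← V_5
  V_2 is a chain and V_2 is not conditioned on; V_0 is a fork and V_0 is not conditioned on; V_3 is a chain and V_3 is not conditioned on; V_6 is a collider and V_6 is conditioned on, which opens it — no node blocks this path, so it is active.
Path 2: V_4 ← V_2 → V_3 → V_6 ← V_5
  V_2 is a fork and V_2 is not conditioned on; V_3 is a chain and V_3 is not conditioned on; V_6 is a collider and V_6 is conditioned on, which opens it — no node blocks this path, so it is active.
Path 3: V_4 ← V_1 → V_6 ← V_5
  V_1 is a fork here and V_1 is conditioned on, so the path is blocked at V_1.
Because an active path exists, V_4 and V_5 are not d-separated.

No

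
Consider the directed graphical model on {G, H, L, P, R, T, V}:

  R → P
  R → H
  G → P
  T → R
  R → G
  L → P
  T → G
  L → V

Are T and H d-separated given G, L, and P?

No

There are 3 undirected paths between T and H; checking each against the conditioning set {G, L, P}:
  1. T → G → P ← R → H — G:chain[blocks]; P:collider[open]; R:fork[open] ⇒ blocked
  2. T → G ← R → H — G:collider[open]; R:fork[open] ⇒ active
  3. T → R → H — R:chain[open] ⇒ active
Since the path T → G ← R → H is active, T and H are not d-separated given {G, L, P}.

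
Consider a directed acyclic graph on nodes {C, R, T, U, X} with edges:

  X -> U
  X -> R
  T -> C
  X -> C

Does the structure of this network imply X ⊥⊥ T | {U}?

Yes

The only undirected path from X to T is:
Path 1: X → C ← T
  C is a collider here and neither C nor any of its descendants is conditioned on, so the collider stays closed — the path is blocked at C.
Every path is blocked, so X and T are d-separated given {U}.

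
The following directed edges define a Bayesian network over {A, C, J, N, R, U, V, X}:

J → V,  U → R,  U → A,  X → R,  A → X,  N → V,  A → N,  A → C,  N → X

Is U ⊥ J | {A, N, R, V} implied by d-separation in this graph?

Yes

We examine all 4 paths between U and J:
Path 1: U → A → N → V ← J
  A is a chain here and A is conditioned on, so the path is blocked at A.
Path 2: U → A → X ← N → V ← J
  A is a chain here and A is conditioned on, so the path is blocked at A.
Path 3: U → R ← X ← N → V ← J
  N is a fork here and N is conditioned on, so the path is blocked at N.
Path 4: U → R ← X ← A → N → V ← J
  A is a fork here and A is conditioned on, so the path is blocked at A.
Every path is blocked, so U and J are d-separated given {A, N, R, V}.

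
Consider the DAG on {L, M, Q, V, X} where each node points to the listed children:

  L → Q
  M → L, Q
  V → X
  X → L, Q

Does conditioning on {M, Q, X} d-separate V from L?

Yes

Enumerating the 3 paths from V to L and testing each for blocking by {M, Q, X}:
  1. V → X → Q ← M → L — X:chain[blocks]; Q:collider[open]; M:fork[blocks] ⇒ blocked
  2. V → X → Q ← L — X:chain[blocks]; Q:collider[open] ⇒ blocked
  3. V → X → L — X:chain[blocks] ⇒ blocked
Since every path is blocked, d-separation holds.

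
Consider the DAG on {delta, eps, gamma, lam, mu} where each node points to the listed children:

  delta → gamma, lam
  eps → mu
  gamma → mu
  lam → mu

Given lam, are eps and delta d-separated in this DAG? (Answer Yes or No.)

Yes — eps and delta are d-separated given {lam}.

2 paths connect eps and delta; each must be blocked for d-separation to hold:
Path 1: eps → mu ← lam ← delta
  mu is a collider here and neither mu nor any of its descendants is conditioned on, so the collider stays closed — the path is blocked at mu.
Path 2: eps → mu ← gamma ← delta
  mu is a collider here and neither mu nor any of its descendants is conditioned on, so the collider stays closed — the path is blocked at mu.
Every path is blocked, so eps and delta are d-separated given {lam}.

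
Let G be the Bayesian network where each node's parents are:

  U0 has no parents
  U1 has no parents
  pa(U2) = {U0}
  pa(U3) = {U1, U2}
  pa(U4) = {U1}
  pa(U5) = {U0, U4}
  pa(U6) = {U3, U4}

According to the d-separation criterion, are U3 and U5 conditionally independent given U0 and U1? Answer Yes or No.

There are 3 undirected paths between U3 and U5; checking each against the conditioning set {U0, U1}:
  1. U3 ← U2 ← U0 → U5 — U2:chain[open]; U0:fork[blocks] ⇒ blocked
  2. U3 ← U1 → U4 → U5 — U1:fork[blocks]; U4:chain[open] ⇒ blocked
  3. U3 → U6 ← U4 → U5 — U6:collider[blocks]; U4:fork[open] ⇒ blocked
Since every path is blocked, d-separation holds.

Yes — U3 and U5 are d-separated given {U0, U1}.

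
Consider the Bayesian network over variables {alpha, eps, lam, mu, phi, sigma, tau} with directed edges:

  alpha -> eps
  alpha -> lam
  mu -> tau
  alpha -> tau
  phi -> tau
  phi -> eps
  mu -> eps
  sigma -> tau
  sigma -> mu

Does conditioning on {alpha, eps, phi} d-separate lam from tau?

There are 4 undirected paths between lam and tau; checking each against the conditioning set {alpha, eps, phi}:
Path 1: lam ← alpha → eps ← mu → tau
  alpha is a fork here and alpha is conditioned on, so the path is blocked at alpha.
Path 2: lam ← alpha → eps ← mu ← sigma → tau
  alpha is a fork here and alpha is conditioned on, so the path is blocked at alpha.
Path 3: lam ← alpha → eps ← phi → tau
  alpha is a fork here and alpha is conditioned on, so the path is blocked at alpha.
Path 4: lam ← alpha → tau
  alpha is a fork here and alpha is conditioned on, so the path is blocked at alpha.
Every path is blocked, so lam and tau are d-separated given {alpha, eps, phi}.

Yes — lam and tau are d-separated given {alpha, eps, phi}.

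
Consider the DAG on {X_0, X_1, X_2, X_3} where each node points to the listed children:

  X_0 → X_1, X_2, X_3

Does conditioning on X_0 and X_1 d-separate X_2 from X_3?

Yes — X_2 and X_3 are d-separated given {X_0, X_1}.

There is one path between X_2 and X_3:
  1. X_2 ← X_0 → X_3 — X_0:fork[blocks] ⇒ blocked
All paths are blocked; X_2 ⊥ X_3 | {X_0, X_1} holds.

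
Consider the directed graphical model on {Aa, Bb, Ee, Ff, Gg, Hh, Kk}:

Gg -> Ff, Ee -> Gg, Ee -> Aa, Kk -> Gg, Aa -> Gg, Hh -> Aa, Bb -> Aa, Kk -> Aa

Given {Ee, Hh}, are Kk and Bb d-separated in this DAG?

Yes — Kk and Bb are d-separated given {Ee, Hh}.

3 paths connect Kk and Bb; each must be blocked for d-separation to hold:
Path 1: Kk → Aa ← Bb
  Aa is a collider here and neither Aa nor any of its descendants is conditioned on, so the collider stays closed — the path is blocked at Aa.
Path 2: Kk → Gg ← Aa ← Bb
  Gg is a collider here and neither Gg nor any of its descendants is conditioned on, so the collider stays closed — the path is blocked at Gg.
Path 3: Kk → Gg ← Ee → Aa ← Bb
  Gg is a collider here and neither Gg nor any of its descendants is conditioned on, so the collider stays closed — the path is blocked at Gg.
All paths are blocked; Kk ⊥ Bb | {Ee, Hh} holds.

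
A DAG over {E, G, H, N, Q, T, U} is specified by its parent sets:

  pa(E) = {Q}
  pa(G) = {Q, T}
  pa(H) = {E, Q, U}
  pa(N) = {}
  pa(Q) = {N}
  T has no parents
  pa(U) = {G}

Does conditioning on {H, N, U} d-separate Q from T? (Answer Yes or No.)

No — Q and T are not d-separated given {H, N, U}.

We examine all 3 paths between Q and T:
Path 1: Q → H ← U ← G ← T
  U is a chain here and U is conditioned on, so the path is blocked at U.
Path 2: Q → E → H ← U ← G ← T
  U is a chain here and U is conditioned on, so the path is blocked at U.
Path 3: Q → G ← T
  G is a collider and its descendant H is conditioned on, which opens it — no node blocks this path, so it is active.
Because an active path exists, Q and T are not d-separated.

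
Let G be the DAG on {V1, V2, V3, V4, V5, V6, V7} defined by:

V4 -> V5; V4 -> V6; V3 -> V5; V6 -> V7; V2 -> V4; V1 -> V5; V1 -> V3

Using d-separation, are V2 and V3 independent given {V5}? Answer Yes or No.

No

Enumerating the 2 paths from V2 to V3 and testing each for blocking by {V5}:
Path 1: V2 → V4 → V5 ← V3
  V4 is a chain and V4 is not conditioned on; V5 is a collider and V5 is conditioned on, which opens it — no node blocks this path, so it is active.
Path 2: V2 → V4 → V5 ← V1 → V3
  V4 is a chain and V4 is not conditioned on; V5 is a collider and V5 is conditioned on, which opens it; V1 is a fork and V1 is not conditioned on — no node blocks this path, so it is active.
Since the path V2 → V4 → V5 ← V3 is active, V2 and V3 are not d-separated given {V5}.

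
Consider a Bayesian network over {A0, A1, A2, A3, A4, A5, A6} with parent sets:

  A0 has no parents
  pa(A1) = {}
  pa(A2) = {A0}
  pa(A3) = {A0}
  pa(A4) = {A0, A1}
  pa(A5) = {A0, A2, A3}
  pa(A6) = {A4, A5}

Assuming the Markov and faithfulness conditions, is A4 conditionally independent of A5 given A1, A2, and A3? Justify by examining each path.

Enumerating the 4 paths from A4 to A5 and testing each for blocking by {A1, A2, A3}:
Path 1: A4 ← A0 → A5
  A0 is a fork and A0 is not conditioned on — no node blocks this path, so it is active.
Path 2: A4 ← A0 → A3 → A5
  A3 is a chain here and A3 is conditioned on, so the path is blocked at A3.
Path 3: A4 ← A0 → A2 → A5
  A2 is a chain here and A2 is conditioned on, so the path is blocked at A2.
Path 4: A4 → A6 ← A5
  A6 is a collider here and neither A6 nor any of its descendants is conditioned on, so the collider stays closed — the path is blocked at A6.
Since the path A4 ← A0 → A5 is active, A4 and A5 are not d-separated given {A1, A2, A3}.

No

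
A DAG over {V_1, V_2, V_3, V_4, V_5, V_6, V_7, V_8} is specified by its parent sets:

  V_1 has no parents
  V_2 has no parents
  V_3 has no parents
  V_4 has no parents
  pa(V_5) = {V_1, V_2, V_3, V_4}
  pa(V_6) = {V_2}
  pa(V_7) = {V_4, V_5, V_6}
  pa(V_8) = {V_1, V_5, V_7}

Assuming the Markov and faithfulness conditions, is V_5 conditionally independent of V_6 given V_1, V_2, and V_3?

We examine all 5 paths between V_5 and V_6:
  1. V_5 ← V_1 → V_8 ← V_7 ← V_6 — V_1:fork[blocks]; V_8:collider[blocks]; V_7:chain[open] ⇒ blocked
  2. V_5 ← V_2 → V_6 — V_2:fork[blocks] ⇒ blocked
  3. V_5 → V_7 ← V_6 — V_7:collider[blocks] ⇒ blocked
  4. V_5 ← V_4 → V_7 ← V_6 — V_4:fork[open]; V_7:collider[blocks] ⇒ blocked
  5. V_5 → V_8 ← V_7 ← V_6 — V_8:collider[blocks]; V_7:chain[open] ⇒ blocked
Every path is blocked, so V_5 and V_6 are d-separated given {V_1, V_2, V_3}.

Yes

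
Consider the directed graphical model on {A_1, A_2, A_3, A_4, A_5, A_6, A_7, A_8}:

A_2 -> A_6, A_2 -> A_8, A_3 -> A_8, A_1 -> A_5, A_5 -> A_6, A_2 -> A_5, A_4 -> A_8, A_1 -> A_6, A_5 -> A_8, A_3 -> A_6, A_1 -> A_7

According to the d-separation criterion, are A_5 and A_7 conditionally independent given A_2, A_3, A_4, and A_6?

We examine all 6 paths between A_5 and A_7:
Path 1: A_5 ← A_1 → A_7
  A_1 is a fork and A_1 is not conditioned on — no node blocks this path, so it is active.
Path 2: A_5 ← A_2 → A_6 ← A_1 → A_7
  A_2 is a fork here and A_2 is conditioned on, so the path is blocked at A_2.
Path 3: A_5 ← A_2 → A_8 ← A_3 → A_6 ← A_1 → A_7
  A_2 is a fork here and A_2 is conditioned on, so the path is blocked at A_2.
Path 4: A_5 → A_6 ← A_1 → A_7
  A_6 is a collider and A_6 is conditioned on, which opens it; A_1 is a fork and A_1 is not conditioned on — no node blocks this path, so it is active.
Path 5: A_5 → A_8 ← A_3 → A_6 ← A_1 → A_7
  A_8 is a collider here and neither A_8 nor any of its descendants is conditioned on, so the collider stays closed — the path is blocked at A_8.
Path 6: A_5 → A_8 ← A_2 → A_6 ← A_1 → A_7
  A_8 is a collider here and neither A_8 nor any of its descendants is conditioned on, so the collider stays closed — the path is blocked at A_8.
Since the path A_5 ← A_1 → A_7 is active, A_5 and A_7 are not d-separated given {A_2, A_3, A_4, A_6}.

No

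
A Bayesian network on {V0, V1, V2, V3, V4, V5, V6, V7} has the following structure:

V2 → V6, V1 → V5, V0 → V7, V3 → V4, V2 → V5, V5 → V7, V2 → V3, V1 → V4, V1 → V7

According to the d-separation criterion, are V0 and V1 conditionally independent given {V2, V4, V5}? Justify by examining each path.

Yes

We examine all 3 paths between V0 and V1:
Path 1: V0 → V7 ← V5 ← V2 → V3 → V4 ← V1
  V7 is a collider here and neither V7 nor any of its descendants is conditioned on, so the collider stays closed — the path is blocked at V7.
Path 2: V0 → V7 ← V5 ← V1
  V7 is a collider here and neither V7 nor any of its descendants is conditioned on, so the collider stays closed — the path is blocked at V7.
Path 3: V0 → V7 ← V1
  V7 is a collider here and neither V7 nor any of its descendants is conditioned on, so the collider stays closed — the path is blocked at V7.
Every path is blocked, so V0 and V1 are d-separated given {V2, V4, V5}.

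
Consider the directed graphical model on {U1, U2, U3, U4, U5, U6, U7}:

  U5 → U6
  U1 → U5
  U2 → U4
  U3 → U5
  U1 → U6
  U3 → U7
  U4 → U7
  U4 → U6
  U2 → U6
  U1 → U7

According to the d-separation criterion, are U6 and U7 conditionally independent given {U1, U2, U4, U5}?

We examine all 6 paths between U6 and U7:
Path 1: U6 ← U4 → U7
  U4 is a fork here and U4 is conditioned on, so the path is blocked at U4.
Path 2: U6 ← U2 → U4 → U7
  U2 is a fork here and U2 is conditioned on, so the path is blocked at U2.
Path 3: U6 ← U1 → U5 ← U3 → U7
  U1 is a fork here and U1 is conditioned on, so the path is blocked at U1.
Path 4: U6 ← U1 → U7
  U1 is a fork here and U1 is conditioned on, so the path is blocked at U1.
Path 5: U6 ← U5 ← U3 → U7
  U5 is a chain here and U5 is conditioned on, so the path is blocked at U5.
Path 6: U6 ← U5 ← U1 → U7
  U5 is a chain here and U5 is conditioned on, so the path is blocked at U5.
All paths are blocked; U6 ⊥ U7 | {U1, U2, U4, U5} holds.

Yes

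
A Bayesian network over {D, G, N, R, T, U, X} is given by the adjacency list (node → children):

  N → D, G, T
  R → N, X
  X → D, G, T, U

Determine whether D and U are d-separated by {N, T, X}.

4 paths connect D and U; each must be blocked for d-separation to hold:
Path 1: D ← N → T ← X → U
  N is a fork here and N is conditioned on, so the path is blocked at N.
Path 2: D ← N ← R → X → U
  N is a chain here and N is conditioned on, so the path is blocked at N.
Path 3: D ← N → G ← X → U
  N is a fork here and N is conditioned on, so the path is blocked at N.
Path 4: D ← X → U
  X is a fork here and X is conditioned on, so the path is blocked at X.
Every path is blocked, so D and U are d-separated given {N, T, X}.

Yes — D and U are d-separated given {N, T, X}.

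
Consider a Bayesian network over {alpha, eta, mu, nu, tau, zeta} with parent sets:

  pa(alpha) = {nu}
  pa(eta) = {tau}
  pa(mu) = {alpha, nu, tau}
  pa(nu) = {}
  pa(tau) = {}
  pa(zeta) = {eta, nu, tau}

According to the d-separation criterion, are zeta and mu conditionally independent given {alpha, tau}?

No

Enumerating the 4 paths from zeta to mu and testing each for blocking by {alpha, tau}:
Path 1: zeta ← eta ← tau → mu
  tau is a fork here and tau is conditioned on, so the path is blocked at tau.
Path 2: zeta ← nu → mu
  nu is a fork and nu is not conditioned on — no node blocks this path, so it is active.
Path 3: zeta ← nu → alpha → mu
  alpha is a chain here and alpha is conditioned on, so the path is blocked at alpha.
Path 4: zeta ← tau → mu
  tau is a fork here and tau is conditioned on, so the path is blocked at tau.
At least one path is unblocked, so d-separation fails.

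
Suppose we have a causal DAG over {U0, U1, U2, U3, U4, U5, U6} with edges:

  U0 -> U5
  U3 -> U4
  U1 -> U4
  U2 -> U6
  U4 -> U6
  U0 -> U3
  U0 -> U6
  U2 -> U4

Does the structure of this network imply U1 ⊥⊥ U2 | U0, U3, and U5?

Yes

We examine all 3 paths between U1 and U2:
Path 1: U1 → U4 → U6 ← U2
  U6 is a collider here and neither U6 nor any of its descendants is conditioned on, so the collider stays closed — the path is blocked at U6.
Path 2: U1 → U4 ← U2
  U4 is a collider here and neither U4 nor any of its descendants is conditioned on, so the collider stays closed — the path is blocked at U4.
Path 3: U1 → U4 ← U3 ← U0 → U6 ← U2
  U4 is a collider here and neither U4 nor any of its descendants is conditioned on, so the collider stays closed — the path is blocked at U4.
All paths are blocked; U1 ⊥ U2 | {U0, U3, U5} holds.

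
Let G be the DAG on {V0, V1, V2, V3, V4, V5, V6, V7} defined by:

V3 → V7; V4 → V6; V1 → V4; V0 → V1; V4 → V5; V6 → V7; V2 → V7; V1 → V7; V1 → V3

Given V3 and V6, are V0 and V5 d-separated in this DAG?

No

There are 3 undirected paths between V0 and V5; checking each against the conditioning set {V3, V6}:
Path 1: V0 → V1 → V7 ← V6 ← V4 → V5
  V7 is a collider here and neither V7 nor any of its descendants is conditioned on, so the collider stays closed — the path is blocked at V7.
Path 2: V0 → V1 → V3 → V7 ← V6 ← V4 → V5
  V3 is a chain here and V3 is conditioned on, so the path is blocked at V3.
Path 3: V0 → V1 → V4 → V5
  V1 is a chain and V1 is not conditioned on; V4 is a chain and V4 is not conditioned on — no node blocks this path, so it is active.
At least one path is unblocked, so d-separation fails.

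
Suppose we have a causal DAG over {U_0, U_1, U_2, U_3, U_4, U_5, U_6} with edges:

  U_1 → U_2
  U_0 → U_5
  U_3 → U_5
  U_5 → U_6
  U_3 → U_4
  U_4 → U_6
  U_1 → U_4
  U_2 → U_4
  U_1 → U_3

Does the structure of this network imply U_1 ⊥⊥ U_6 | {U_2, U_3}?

No

6 paths connect U_1 and U_6; each must be blocked for d-separation to hold:
Path 1: U_1 → U_2 → U_4 ← U_3 → U_5 → U_6
  U_2 is a chain here and U_2 is conditioned on, so the path is blocked at U_2.
Path 2: U_1 → U_2 → U_4 → U_6
  U_2 is a chain here and U_2 is conditioned on, so the path is blocked at U_2.
Path 3: U_1 → U_3 → U_5 → U_6
  U_3 is a chain here and U_3 is conditioned on, so the path is blocked at U_3.
Path 4: U_1 → U_3 → U_4 → U_6
  U_3 is a chain here and U_3 is conditioned on, so the path is blocked at U_3.
Path 5: U_1 → U_4 ← U_3 → U_5 → U_6
  U_4 is a collider here and neither U_4 nor any of its descendants is conditioned on, so the collider stays closed — the path is blocked at U_4.
Path 6: U_1 → U_4 → U_6
  U_4 is a chain and U_4 is not conditioned on — no node blocks this path, so it is active.
At least one path is unblocked, so d-separation fails.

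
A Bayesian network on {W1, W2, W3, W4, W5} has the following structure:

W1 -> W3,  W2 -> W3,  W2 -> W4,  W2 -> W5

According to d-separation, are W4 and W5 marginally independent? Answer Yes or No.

Only one path connects W4 and W5:
  1. W4 ← W2 → W5 — W2:fork[open] ⇒ active
At least one path is unblocked, so d-separation fails.

No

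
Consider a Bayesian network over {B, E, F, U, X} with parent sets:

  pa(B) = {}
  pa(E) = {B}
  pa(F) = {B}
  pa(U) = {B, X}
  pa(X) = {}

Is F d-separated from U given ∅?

There is one path between F and U:
Path 1: F ← B → U
  B is a fork and B is not conditioned on — no node blocks this path, so it is active.
Because an active path exists, F and U are not d-separated.

No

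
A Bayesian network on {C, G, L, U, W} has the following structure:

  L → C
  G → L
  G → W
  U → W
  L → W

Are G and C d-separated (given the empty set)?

We examine all 2 paths between G and C:
Path 1: G → L → C
  L is a chain and L is not conditioned on — no node blocks this path, so it is active.
Path 2: G → W ← L → C
  W is a collider here and neither W nor any of its descendants is conditioned on, so the collider stays closed — the path is blocked at W.
Since the path G → L → C is active, G and C are not d-separated given ∅.

No — G and C are not d-separated given ∅.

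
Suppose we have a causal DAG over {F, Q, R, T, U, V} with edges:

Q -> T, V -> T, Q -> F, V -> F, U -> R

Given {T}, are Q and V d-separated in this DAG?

No — Q and V are not d-separated given {T}.

We examine all 2 paths between Q and V:
Path 1: Q → T ← V
  T is a collider and T is conditioned on, which opens it — no node blocks this path, so it is active.
Path 2: Q → F ← V
  F is a collider here and neither F nor any of its descendants is conditioned on, so the collider stays closed — the path is blocked at F.
At least one path is unblocked, so d-separation fails.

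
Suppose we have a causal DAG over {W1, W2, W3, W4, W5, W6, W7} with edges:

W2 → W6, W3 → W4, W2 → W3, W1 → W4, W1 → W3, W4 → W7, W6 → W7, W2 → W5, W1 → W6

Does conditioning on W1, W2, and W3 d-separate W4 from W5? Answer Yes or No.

Yes — W4 and W5 are d-separated given {W1, W2, W3}.

6 paths connect W4 and W5; each must be blocked for d-separation to hold:
  1. W4 ← W3 ← W2 → W5 — W3:chain[blocks]; W2:fork[blocks] ⇒ blocked
  2. W4 ← W3 ← W1 → W6 ← W2 → W5 — W3:chain[blocks]; W1:fork[blocks]; W6:collider[blocks]; W2:fork[blocks] ⇒ blocked
  3. W4 → W7 ← W6 ← W2 → W5 — W7:collider[blocks]; W6:chain[open]; W2:fork[blocks] ⇒ blocked
  4. W4 → W7 ← W6 ← W1 → W3 ← W2 → W5 — W7:collider[blocks]; W6:chain[open]; W1:fork[blocks]; W3:collider[open]; W2:fork[blocks] ⇒ blocked
  5. W4 ← W1 → W6 ← W2 → W5 — W1:fork[blocks]; W6:collider[blocks]; W2:fork[blocks] ⇒ blocked
  6. W4 ← W1 → W3 ← W2 → W5 — W1:fork[blocks]; W3:collider[open]; W2:fork[blocks] ⇒ blocked
All paths are blocked; W4 ⊥ W5 | {W1, W2, W3} holds.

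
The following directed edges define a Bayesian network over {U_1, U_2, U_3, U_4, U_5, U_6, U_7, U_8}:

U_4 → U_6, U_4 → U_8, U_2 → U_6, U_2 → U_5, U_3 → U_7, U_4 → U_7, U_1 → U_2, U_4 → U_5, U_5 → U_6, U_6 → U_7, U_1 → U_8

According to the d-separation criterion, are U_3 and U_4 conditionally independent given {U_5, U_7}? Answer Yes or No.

6 paths connect U_3 and U_4; each must be blocked for d-separation to hold:
Path 1: U_3 → U_7 ← U_4
  U_7 is a collider and U_7 is conditioned on, which opens it — no node blocks this path, so it is active.
Path 2: U_3 → U_7 ← U_6 ← U_5 ← U_4
  U_5 is a chain here and U_5 is conditioned on, so the path is blocked at U_5.
Path 3: U_3 → U_7 ← U_6 ← U_5 ← U_2 ← U_1 → U_8 ← U_4
  U_5 is a chain here and U_5 is conditioned on, so the path is blocked at U_5.
Path 4: U_3 → U_7 ← U_6 ← U_4
  U_7 is a collider and U_7 is conditioned on, which opens it; U_6 is a chain and U_6 is not conditioned on — no node blocks this path, so it is active.
Path 5: U_3 → U_7 ← U_6 ← U_2 → U_5 ← U_4
  U_7 is a collider and U_7 is conditioned on, which opens it; U_6 is a chain and U_6 is not conditioned on; U_2 is a fork and U_2 is not conditioned on; U_5 is a collider and U_5 is conditioned on, which opens it — no node blocks this path, so it is active.
Path 6: U_3 → U_7 ← U_6 ← U_2 ← U_1 → U_8 ← U_4
  U_8 is a collider here and neither U_8 nor any of its descendants is conditioned on, so the collider stays closed — the path is blocked at U_8.
Since the path U_3 → U_7 ← U_4 is active, U_3 and U_4 are not d-separated given {U_5, U_7}.

No — U_3 and U_4 are not d-separated given {U_5, U_7}.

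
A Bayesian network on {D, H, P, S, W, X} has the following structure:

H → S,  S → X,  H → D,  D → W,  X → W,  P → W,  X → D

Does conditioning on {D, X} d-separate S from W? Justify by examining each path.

Yes — S and W are d-separated given {D, X}.

There are 4 undirected paths between S and W; checking each against the conditioning set {D, X}:
  1. S ← H → D → W — H:fork[open]; D:chain[blocks] ⇒ blocked
  2. S ← H → D ← X → W — H:fork[open]; D:collider[open]; X:fork[blocks] ⇒ blocked
  3. S → X → D → W — X:chain[blocks]; D:chain[blocks] ⇒ blocked
  4. S → X → W — X:chain[blocks] ⇒ blocked
Since every path is blocked, d-separation holds.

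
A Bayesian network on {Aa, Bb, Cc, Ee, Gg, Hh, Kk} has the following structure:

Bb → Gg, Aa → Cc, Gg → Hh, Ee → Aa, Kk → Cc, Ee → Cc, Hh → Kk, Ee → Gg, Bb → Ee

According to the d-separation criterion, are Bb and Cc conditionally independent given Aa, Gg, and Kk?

No

We examine all 6 paths between Bb and Cc:
Path 1: Bb → Ee → Cc
  Ee is a chain and Ee is not conditioned on — no node blocks this path, so it is active.
Path 2: Bb → Ee → Aa → Cc
  Aa is a chain here and Aa is conditioned on, so the path is blocked at Aa.
Path 3: Bb → Ee → Gg → Hh → Kk → Cc
  Gg is a chain here and Gg is conditioned on, so the path is blocked at Gg.
Path 4: Bb → Gg → Hh → Kk → Cc
  Gg is a chain here and Gg is conditioned on, so the path is blocked at Gg.
Path 5: Bb → Gg ← Ee → Cc
  Gg is a collider and Gg is conditioned on, which opens it; Ee is a fork and Ee is not conditioned on — no node blocks this path, so it is active.
Path 6: Bb → Gg ← Ee → Aa → Cc
  Aa is a chain here and Aa is conditioned on, so the path is blocked at Aa.
At least one path is unblocked, so d-separation fails.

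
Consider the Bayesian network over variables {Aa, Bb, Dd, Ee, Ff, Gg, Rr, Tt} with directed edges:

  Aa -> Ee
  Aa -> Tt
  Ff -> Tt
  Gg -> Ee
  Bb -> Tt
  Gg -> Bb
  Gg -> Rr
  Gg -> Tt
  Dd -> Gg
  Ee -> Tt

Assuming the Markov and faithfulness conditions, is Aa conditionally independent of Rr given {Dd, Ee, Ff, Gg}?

Yes

6 paths connect Aa and Rr; each must be blocked for d-separation to hold:
  1. Aa → Ee ← Gg → Rr — Ee:collider[open]; Gg:fork[blocks] ⇒ blocked
  2. Aa → Ee → Tt ← Bb ← Gg → Rr — Ee:chain[blocks]; Tt:collider[blocks]; Bb:chain[open]; Gg:fork[blocks] ⇒ blocked
  3. Aa → Ee → Tt ← Gg → Rr — Ee:chain[blocks]; Tt:collider[blocks]; Gg:fork[blocks] ⇒ blocked
  4. Aa → Tt ← Ee ← Gg → Rr — Tt:collider[blocks]; Ee:chain[blocks]; Gg:fork[blocks] ⇒ blocked
  5. Aa → Tt ← Bb ← Gg → Rr — Tt:collider[blocks]; Bb:chain[open]; Gg:fork[blocks] ⇒ blocked
  6. Aa → Tt ← Gg → Rr — Tt:collider[blocks]; Gg:fork[blocks] ⇒ blocked
Every path is blocked, so Aa and Rr are d-separated given {Dd, Ee, Ff, Gg}.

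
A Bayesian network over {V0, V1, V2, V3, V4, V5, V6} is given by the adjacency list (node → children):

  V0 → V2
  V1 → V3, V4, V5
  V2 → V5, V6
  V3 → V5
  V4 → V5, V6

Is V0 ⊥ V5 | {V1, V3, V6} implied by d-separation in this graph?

No

We examine all 4 paths between V0 and V5:
Path 1: V0 → V2 → V5
  V2 is a chain and V2 is not conditioned on — no node blocks this path, so it is active.
Path 2: V0 → V2 → V6 ← V4 → V5
  V2 is a chain and V2 is not conditioned on; V6 is a collider and V6 is conditioned on, which opens it; V4 is a fork and V4 is not conditioned on — no node blocks this path, so it is active.
Path 3: V0 → V2 → V6 ← V4 ← V1 → V3 → V5
  V1 is a fork here and V1 is conditioned on, so the path is blocked at V1.
Path 4: V0 → V2 → V6 ← V4 ← V1 → V5
  V1 is a fork here and V1 is conditioned on, so the path is blocked at V1.
At least one path is unblocked, so d-separation fails.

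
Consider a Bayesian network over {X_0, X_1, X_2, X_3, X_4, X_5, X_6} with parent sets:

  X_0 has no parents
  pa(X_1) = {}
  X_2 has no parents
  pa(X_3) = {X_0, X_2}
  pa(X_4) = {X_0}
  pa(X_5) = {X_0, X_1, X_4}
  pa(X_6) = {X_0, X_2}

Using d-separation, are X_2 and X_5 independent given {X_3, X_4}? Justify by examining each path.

No

4 paths connect X_2 and X_5; each must be blocked for d-separation to hold:
Path 1: X_2 → X_6 ← X_0 → X_4 → X_5
  X_6 is a collider here and neither X_6 nor any of its descendants is conditioned on, so the collider stays closed — the path is blocked at X_6.
Path 2: X_2 → X_6 ← X_0 → X_5
  X_6 is a collider here and neither X_6 nor any of its descendants is conditioned on, so the collider stays closed — the path is blocked at X_6.
Path 3: X_2 → X_3 ← X_0 → X_4 → X_5
  X_4 is a chain here and X_4 is conditioned on, so the path is blocked at X_4.
Path 4: X_2 → X_3 ← X_0 → X_5
  X_3 is a collider and X_3 is conditioned on, which opens it; X_0 is a fork and X_0 is not conditioned on — no node blocks this path, so it is active.
Since the path X_2 → X_3 ← X_0 → X_5 is active, X_2 and X_5 are not d-separated given {X_3, X_4}.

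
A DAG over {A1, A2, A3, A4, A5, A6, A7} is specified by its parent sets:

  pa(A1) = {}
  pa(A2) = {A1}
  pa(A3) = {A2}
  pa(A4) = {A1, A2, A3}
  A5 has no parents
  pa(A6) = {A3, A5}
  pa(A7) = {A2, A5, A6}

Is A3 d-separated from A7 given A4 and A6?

No

5 paths connect A3 and A7; each must be blocked for d-separation to hold:
  1. A3 ← A2 → A7 — A2:fork[open] ⇒ active
  2. A3 → A4 ← A1 → A2 → A7 — A4:collider[open]; A1:fork[open]; A2:chain[open] ⇒ active
  3. A3 → A4 ← A2 → A7 — A4:collider[open]; A2:fork[open] ⇒ active
  4. A3 → A6 → A7 — A6:chain[blocks] ⇒ blocked
  5. A3 → A6 ← A5 → A7 — A6:collider[open]; A5:fork[open] ⇒ active
Since the path A3 ← A2 → A7 is active, A3 and A7 are not d-separated given {A4, A6}.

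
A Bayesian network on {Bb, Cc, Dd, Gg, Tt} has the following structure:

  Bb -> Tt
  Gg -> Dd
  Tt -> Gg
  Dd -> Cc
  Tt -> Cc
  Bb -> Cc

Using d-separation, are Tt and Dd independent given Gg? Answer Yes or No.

Yes — Tt and Dd are d-separated given {Gg}.

3 paths connect Tt and Dd; each must be blocked for d-separation to hold:
Path 1: Tt → Cc ← Dd
  Cc is a collider here and neither Cc nor any of its descendants is conditioned on, so the collider stays closed — the path is blocked at Cc.
Path 2: Tt ← Bb → Cc ← Dd
  Cc is a collider here and neither Cc nor any of its descendants is conditioned on, so the collider stays closed — the path is blocked at Cc.
Path 3: Tt → Gg → Dd
  Gg is a chain here and Gg is conditioned on, so the path is blocked at Gg.
Every path is blocked, so Tt and Dd are d-separated given {Gg}.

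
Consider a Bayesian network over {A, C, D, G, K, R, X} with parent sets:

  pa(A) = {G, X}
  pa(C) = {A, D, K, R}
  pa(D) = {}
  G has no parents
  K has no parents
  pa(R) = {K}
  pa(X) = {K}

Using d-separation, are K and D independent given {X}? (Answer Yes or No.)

There are 3 undirected paths between K and D; checking each against the conditioning set {X}:
Path 1: K → R → C ← D
  C is a collider here and neither C nor any of its descendants is conditioned on, so the collider stays closed — the path is blocked at C.
Path 2: K → X → A → C ← D
  X is a chain here and X is conditioned on, so the path is blocked at X.
Path 3: K → C ← D
  C is a collider here and neither C nor any of its descendants is conditioned on, so the collider stays closed — the path is blocked at C.
Since every path is blocked, d-separation holds.

Yes — K and D are d-separated given {X}.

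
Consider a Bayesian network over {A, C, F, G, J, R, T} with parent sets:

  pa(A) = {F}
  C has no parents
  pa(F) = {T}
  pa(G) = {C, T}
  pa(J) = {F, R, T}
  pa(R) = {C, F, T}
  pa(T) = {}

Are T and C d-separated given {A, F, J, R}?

There are 6 undirected paths between T and C; checking each against the conditioning set {A, F, J, R}:
  1. T → J ← R ← C — J:collider[open]; R:chain[blocks] ⇒ blocked
  2. T → J ← F → R ← C — J:collider[open]; F:fork[blocks]; R:collider[open] ⇒ blocked
  3. T → R ← C — R:collider[open] ⇒ active
  4. T → F → J ← R ← C — F:chain[blocks]; J:collider[open]; R:chain[blocks] ⇒ blocked
  5. T → F → R ← C — F:chain[blocks]; R:collider[open] ⇒ blocked
  6. T → G ← C — G:collider[blocks] ⇒ blocked
Because an active path exists, T and C are not d-separated.

No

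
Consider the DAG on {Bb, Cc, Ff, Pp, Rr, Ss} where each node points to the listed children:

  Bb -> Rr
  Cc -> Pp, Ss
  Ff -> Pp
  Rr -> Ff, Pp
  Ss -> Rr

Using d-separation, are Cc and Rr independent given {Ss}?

Yes

3 paths connect Cc and Rr; each must be blocked for d-separation to hold:
Path 1: Cc → Pp ← Ff ← Rr
  Pp is a collider here and neither Pp nor any of its descendants is conditioned on, so the collider stays closed — the path is blocked at Pp.
Path 2: Cc → Pp ← Rr
  Pp is a collider here and neither Pp nor any of its descendants is conditioned on, so the collider stays closed — the path is blocked at Pp.
Path 3: Cc → Ss → Rr
  Ss is a chain here and Ss is conditioned on, so the path is blocked at Ss.
Every path is blocked, so Cc and Rr are d-separated given {Ss}.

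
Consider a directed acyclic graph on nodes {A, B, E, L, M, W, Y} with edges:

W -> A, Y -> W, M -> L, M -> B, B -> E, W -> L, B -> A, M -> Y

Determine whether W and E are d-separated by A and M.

No — W and E are not d-separated given {A, M}.

Enumerating the 3 paths from W to E and testing each for blocking by {A, M}:
  1. W → L ← M → B → E — L:collider[blocks]; M:fork[blocks]; B:chain[open] ⇒ blocked
  2. W → A ← B → E — A:collider[open]; B:fork[open] ⇒ active
  3. W ← Y ← M → B → E — Y:chain[open]; M:fork[blocks]; B:chain[open] ⇒ blocked
Because an active path exists, W and E are not d-separated.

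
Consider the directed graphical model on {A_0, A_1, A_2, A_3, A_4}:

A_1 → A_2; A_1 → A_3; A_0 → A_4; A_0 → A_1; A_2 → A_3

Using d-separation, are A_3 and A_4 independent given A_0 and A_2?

Yes

2 paths connect A_3 and A_4; each must be blocked for d-separation to hold:
Path 1: A_3 ← A_1 ← A_0 → A_4
  A_0 is a fork here and A_0 is conditioned on, so the path is blocked at A_0.
Path 2: A_3 ← A_2 ← A_1 ← A_0 → A_4
  A_2 is a chain here and A_2 is conditioned on, so the path is blocked at A_2.
All paths are blocked; A_3 ⊥ A_4 | {A_0, A_2} holds.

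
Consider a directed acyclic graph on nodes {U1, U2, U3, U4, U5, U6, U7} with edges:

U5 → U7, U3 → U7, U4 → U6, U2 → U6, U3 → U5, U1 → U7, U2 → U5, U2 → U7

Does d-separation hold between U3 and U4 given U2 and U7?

We examine all 4 paths between U3 and U4:
Path 1: U3 → U5 ← U2 → U6 ← U4
  U2 is a fork here and U2 is conditioned on, so the path is blocked at U2.
Path 2: U3 → U5 → U7 ← U2 → U6 ← U4
  U2 is a fork here and U2 is conditioned on, so the path is blocked at U2.
Path 3: U3 → U7 ← U2 → U6 ← U4
  U2 is a fork here and U2 is conditioned on, so the path is blocked at U2.
Path 4: U3 → U7 ← U5 ← U2 → U6 ← U4
  U2 is a fork here and U2 is conditioned on, so the path is blocked at U2.
Every path is blocked, so U3 and U4 are d-separated given {U2, U7}.

Yes — U3 and U4 are d-separated given {U2, U7}.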